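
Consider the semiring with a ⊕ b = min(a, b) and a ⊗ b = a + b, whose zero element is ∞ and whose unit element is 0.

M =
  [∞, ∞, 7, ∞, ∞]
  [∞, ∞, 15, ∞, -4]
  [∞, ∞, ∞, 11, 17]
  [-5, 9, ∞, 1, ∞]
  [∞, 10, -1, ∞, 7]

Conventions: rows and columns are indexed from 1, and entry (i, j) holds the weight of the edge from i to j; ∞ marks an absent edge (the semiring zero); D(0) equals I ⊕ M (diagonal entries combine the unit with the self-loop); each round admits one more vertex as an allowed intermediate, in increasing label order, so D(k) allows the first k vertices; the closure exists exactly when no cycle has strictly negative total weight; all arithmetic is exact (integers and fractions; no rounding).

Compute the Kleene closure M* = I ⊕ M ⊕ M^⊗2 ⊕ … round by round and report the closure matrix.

D(0):
  [0, ∞, 7, ∞, ∞]
  [∞, 0, 15, ∞, -4]
  [∞, ∞, 0, 11, 17]
  [-5, 9, ∞, 0, ∞]
  [∞, 10, -1, ∞, 0]
D(1):
  [0, ∞, 7, ∞, ∞]
  [∞, 0, 15, ∞, -4]
  [∞, ∞, 0, 11, 17]
  [-5, 9, 2, 0, ∞]
  [∞, 10, -1, ∞, 0]
D(2):
  [0, ∞, 7, ∞, ∞]
  [∞, 0, 15, ∞, -4]
  [∞, ∞, 0, 11, 17]
  [-5, 9, 2, 0, 5]
  [∞, 10, -1, ∞, 0]
D(3):
  [0, ∞, 7, 18, 24]
  [∞, 0, 15, 26, -4]
  [∞, ∞, 0, 11, 17]
  [-5, 9, 2, 0, 5]
  [∞, 10, -1, 10, 0]
D(4):
  [0, 27, 7, 18, 23]
  [21, 0, 15, 26, -4]
  [6, 20, 0, 11, 16]
  [-5, 9, 2, 0, 5]
  [5, 10, -1, 10, 0]
D(5):
  [0, 27, 7, 18, 23]
  [1, 0, -5, 6, -4]
  [6, 20, 0, 11, 16]
  [-5, 9, 2, 0, 5]
  [5, 10, -1, 10, 0]
Answer: M* = [[0, 27, 7, 18, 23], [1, 0, -5, 6, -4], [6, 20, 0, 11, 16], [-5, 9, 2, 0, 5], [5, 10, -1, 10, 0]]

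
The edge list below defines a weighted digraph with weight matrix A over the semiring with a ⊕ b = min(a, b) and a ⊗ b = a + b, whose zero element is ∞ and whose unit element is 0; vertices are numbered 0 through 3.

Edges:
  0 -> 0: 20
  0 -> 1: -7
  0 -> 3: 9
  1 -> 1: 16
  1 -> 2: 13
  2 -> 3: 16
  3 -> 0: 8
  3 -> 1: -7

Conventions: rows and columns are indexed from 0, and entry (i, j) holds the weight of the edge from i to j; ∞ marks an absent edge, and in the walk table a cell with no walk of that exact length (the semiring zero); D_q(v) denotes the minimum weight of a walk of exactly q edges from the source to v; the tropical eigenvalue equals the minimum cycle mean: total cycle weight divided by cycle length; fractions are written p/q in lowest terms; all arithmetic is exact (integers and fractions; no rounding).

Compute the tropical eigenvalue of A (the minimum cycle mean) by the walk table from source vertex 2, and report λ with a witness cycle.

q=0: [∞, ∞, 0, ∞]
q=1: [∞, ∞, ∞, 16]
q=2: [24, 9, ∞, ∞]
q=3: [44, 17, 22, 33]
q=4: [41, 26, 30, 38]
Optimal cycle mean attained by: cycle 1->2->3->1, total 13 + 16 + (-7), length 3.
Answer: λ = 22/3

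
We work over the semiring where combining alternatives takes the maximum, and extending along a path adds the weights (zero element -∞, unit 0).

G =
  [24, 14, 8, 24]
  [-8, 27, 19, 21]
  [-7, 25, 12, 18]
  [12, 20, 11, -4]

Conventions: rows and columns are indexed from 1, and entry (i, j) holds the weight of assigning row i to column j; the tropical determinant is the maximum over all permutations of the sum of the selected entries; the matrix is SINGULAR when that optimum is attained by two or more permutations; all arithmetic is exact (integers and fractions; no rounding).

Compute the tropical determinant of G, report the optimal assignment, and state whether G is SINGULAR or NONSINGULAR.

σ = (1, 2, 3, 4): 24 + 27 + 12 + (-4) = 59
σ = (1, 2, 4, 3): 24 + 27 + 18 + 11 = 80
σ = (1, 3, 2, 4): 24 + 19 + 25 + (-4) = 64
σ = (1, 3, 4, 2): 24 + 19 + 18 + 20 = 81
σ = (1, 4, 2, 3): 24 + 21 + 25 + 11 = 81
σ = (1, 4, 3, 2): 24 + 21 + 12 + 20 = 77
σ = (2, 1, 3, 4): 14 + (-8) + 12 + (-4) = 14
σ = (2, 1, 4, 3): 14 + (-8) + 18 + 11 = 35
σ = (2, 3, 1, 4): 14 + 19 + (-7) + (-4) = 22
σ = (2, 3, 4, 1): 14 + 19 + 18 + 12 = 63
σ = (2, 4, 1, 3): 14 + 21 + (-7) + 11 = 39
σ = (2, 4, 3, 1): 14 + 21 + 12 + 12 = 59
σ = (3, 1, 2, 4): 8 + (-8) + 25 + (-4) = 21
σ = (3, 1, 4, 2): 8 + (-8) + 18 + 20 = 38
σ = (3, 2, 1, 4): 8 + 27 + (-7) + (-4) = 24
σ = (3, 2, 4, 1): 8 + 27 + 18 + 12 = 65
σ = (3, 4, 1, 2): 8 + 21 + (-7) + 20 = 42
σ = (3, 4, 2, 1): 8 + 21 + 25 + 12 = 66
σ = (4, 1, 2, 3): 24 + (-8) + 25 + 11 = 52
σ = (4, 1, 3, 2): 24 + (-8) + 12 + 20 = 48
σ = (4, 2, 1, 3): 24 + 27 + (-7) + 11 = 55
σ = (4, 2, 3, 1): 24 + 27 + 12 + 12 = 75
σ = (4, 3, 1, 2): 24 + 19 + (-7) + 20 = 56
σ = (4, 3, 2, 1): 24 + 19 + 25 + 12 = 80
Optimal value attained by: σ = (1, 3, 4, 2).
Answer: det⊕(G) = 81; verdict: SINGULAR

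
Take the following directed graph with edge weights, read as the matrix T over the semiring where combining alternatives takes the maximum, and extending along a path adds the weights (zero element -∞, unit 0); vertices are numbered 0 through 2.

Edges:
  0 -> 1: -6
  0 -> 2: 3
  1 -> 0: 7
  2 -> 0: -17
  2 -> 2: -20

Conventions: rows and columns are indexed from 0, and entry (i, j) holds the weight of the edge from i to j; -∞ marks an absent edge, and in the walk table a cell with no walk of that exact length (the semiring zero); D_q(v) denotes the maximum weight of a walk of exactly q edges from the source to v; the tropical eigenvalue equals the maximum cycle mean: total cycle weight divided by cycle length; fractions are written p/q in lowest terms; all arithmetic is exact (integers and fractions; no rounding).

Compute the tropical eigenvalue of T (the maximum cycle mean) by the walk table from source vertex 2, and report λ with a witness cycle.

q=0: [-∞, -∞, 0]
q=1: [-17, -∞, -20]
q=2: [-37, -23, -14]
q=3: [-16, -43, -34]
Optimal cycle mean attained by: cycle 0->1->0, total (-6) + 7, length 2.
Answer: λ = 1/2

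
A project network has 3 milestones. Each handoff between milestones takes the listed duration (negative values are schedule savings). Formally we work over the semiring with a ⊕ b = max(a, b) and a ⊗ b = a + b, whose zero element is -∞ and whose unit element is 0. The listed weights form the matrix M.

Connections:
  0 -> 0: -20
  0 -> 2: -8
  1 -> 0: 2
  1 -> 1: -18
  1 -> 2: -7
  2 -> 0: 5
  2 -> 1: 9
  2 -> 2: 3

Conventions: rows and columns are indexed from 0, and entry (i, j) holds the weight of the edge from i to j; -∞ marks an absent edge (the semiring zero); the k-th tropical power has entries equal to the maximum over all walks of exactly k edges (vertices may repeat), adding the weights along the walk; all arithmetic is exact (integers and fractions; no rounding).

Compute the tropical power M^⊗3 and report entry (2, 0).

M^⊗2:
  [-3, 1, -5]
  [-2, 2, -4]
  [11, 12, 6]
M^⊗3:
  [3, 4, -2]
  [4, 5, -1]
  [14, 15, 9]
Key observation: the optimum is the walk 2->2->1->0, with weight 3 + 9 + 2 = 14.
Optimal value attained by: walk 2->2->1->0.
Answer: (M^⊗3)[2][0] = 14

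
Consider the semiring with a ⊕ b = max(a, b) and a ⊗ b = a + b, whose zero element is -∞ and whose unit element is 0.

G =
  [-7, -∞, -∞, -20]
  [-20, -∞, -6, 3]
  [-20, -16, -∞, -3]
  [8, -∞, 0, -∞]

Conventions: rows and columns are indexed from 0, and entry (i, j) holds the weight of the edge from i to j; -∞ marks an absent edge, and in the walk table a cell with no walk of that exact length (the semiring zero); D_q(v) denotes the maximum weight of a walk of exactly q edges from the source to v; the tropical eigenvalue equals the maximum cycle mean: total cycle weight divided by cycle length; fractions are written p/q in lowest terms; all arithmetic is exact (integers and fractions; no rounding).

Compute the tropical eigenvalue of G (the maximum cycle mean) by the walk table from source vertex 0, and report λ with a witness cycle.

q=0: [0, -∞, -∞, -∞]
q=1: [-7, -∞, -∞, -20]
q=2: [-12, -∞, -20, -27]
q=3: [-19, -36, -27, -23]
q=4: [-15, -43, -23, -30]
Optimal cycle mean attained by: cycle 2->3->2, total (-3) + 0, length 2.
Answer: λ = -3/2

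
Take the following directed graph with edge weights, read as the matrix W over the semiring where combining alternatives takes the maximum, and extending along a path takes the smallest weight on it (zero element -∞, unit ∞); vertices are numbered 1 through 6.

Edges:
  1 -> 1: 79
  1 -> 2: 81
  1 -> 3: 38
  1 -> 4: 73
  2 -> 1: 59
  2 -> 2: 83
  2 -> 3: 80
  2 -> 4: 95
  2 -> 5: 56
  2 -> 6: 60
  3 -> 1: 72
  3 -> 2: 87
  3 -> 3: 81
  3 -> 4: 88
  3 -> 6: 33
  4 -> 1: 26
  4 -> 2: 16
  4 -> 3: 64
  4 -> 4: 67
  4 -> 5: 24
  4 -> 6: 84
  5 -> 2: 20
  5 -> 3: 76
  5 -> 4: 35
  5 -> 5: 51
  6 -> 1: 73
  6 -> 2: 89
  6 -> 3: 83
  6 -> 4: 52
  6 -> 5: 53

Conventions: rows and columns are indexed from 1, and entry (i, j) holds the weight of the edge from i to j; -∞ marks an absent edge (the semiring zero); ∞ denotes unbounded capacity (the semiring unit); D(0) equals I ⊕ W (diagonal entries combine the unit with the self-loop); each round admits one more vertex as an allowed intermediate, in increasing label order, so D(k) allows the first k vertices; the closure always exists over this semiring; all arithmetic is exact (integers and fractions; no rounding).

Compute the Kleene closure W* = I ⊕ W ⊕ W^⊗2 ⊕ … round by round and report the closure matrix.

D(0):
  [∞, 81, 38, 73, -∞, -∞]
  [59, ∞, 80, 95, 56, 60]
  [72, 87, ∞, 88, -∞, 33]
  [26, 16, 64, ∞, 24, 84]
  [-∞, 20, 76, 35, ∞, -∞]
  [73, 89, 83, 52, 53, ∞]
D(1):
  [∞, 81, 38, 73, -∞, -∞]
  [59, ∞, 80, 95, 56, 60]
  [72, 87, ∞, 88, -∞, 33]
  [26, 26, 64, ∞, 24, 84]
  [-∞, 20, 76, 35, ∞, -∞]
  [73, 89, 83, 73, 53, ∞]
D(2):
  [∞, 81, 80, 81, 56, 60]
  [59, ∞, 80, 95, 56, 60]
  [72, 87, ∞, 88, 56, 60]
  [26, 26, 64, ∞, 26, 84]
  [20, 20, 76, 35, ∞, 20]
  [73, 89, 83, 89, 56, ∞]
D(3):
  [∞, 81, 80, 81, 56, 60]
  [72, ∞, 80, 95, 56, 60]
  [72, 87, ∞, 88, 56, 60]
  [64, 64, 64, ∞, 56, 84]
  [72, 76, 76, 76, ∞, 60]
  [73, 89, 83, 89, 56, ∞]
D(4):
  [∞, 81, 80, 81, 56, 81]
  [72, ∞, 80, 95, 56, 84]
  [72, 87, ∞, 88, 56, 84]
  [64, 64, 64, ∞, 56, 84]
  [72, 76, 76, 76, ∞, 76]
  [73, 89, 83, 89, 56, ∞]
D(5):
  [∞, 81, 80, 81, 56, 81]
  [72, ∞, 80, 95, 56, 84]
  [72, 87, ∞, 88, 56, 84]
  [64, 64, 64, ∞, 56, 84]
  [72, 76, 76, 76, ∞, 76]
  [73, 89, 83, 89, 56, ∞]
D(6):
  [∞, 81, 81, 81, 56, 81]
  [73, ∞, 83, 95, 56, 84]
  [73, 87, ∞, 88, 56, 84]
  [73, 84, 83, ∞, 56, 84]
  [73, 76, 76, 76, ∞, 76]
  [73, 89, 83, 89, 56, ∞]
Answer: W* = [[∞, 81, 81, 81, 56, 81], [73, ∞, 83, 95, 56, 84], [73, 87, ∞, 88, 56, 84], [73, 84, 83, ∞, 56, 84], [73, 76, 76, 76, ∞, 76], [73, 89, 83, 89, 56, ∞]]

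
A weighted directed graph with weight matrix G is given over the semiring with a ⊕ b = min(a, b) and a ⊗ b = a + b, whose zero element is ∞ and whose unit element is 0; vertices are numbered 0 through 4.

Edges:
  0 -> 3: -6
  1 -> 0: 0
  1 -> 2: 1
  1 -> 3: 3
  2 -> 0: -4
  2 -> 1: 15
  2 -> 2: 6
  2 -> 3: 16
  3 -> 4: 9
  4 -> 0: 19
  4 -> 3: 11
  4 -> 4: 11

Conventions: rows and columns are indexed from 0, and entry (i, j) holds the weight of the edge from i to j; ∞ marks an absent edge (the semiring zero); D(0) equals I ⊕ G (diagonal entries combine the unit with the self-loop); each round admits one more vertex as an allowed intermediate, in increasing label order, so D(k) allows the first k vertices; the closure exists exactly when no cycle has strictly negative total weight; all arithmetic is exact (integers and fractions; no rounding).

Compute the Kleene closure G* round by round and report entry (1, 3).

D(0):
  [0, ∞, ∞, -6, ∞]
  [0, 0, 1, 3, ∞]
  [-4, 15, 0, 16, ∞]
  [∞, ∞, ∞, 0, 9]
  [19, ∞, ∞, 11, 0]
D(1):
  [0, ∞, ∞, -6, ∞]
  [0, 0, 1, -6, ∞]
  [-4, 15, 0, -10, ∞]
  [∞, ∞, ∞, 0, 9]
  [19, ∞, ∞, 11, 0]
D(2):
  [0, ∞, ∞, -6, ∞]
  [0, 0, 1, -6, ∞]
  [-4, 15, 0, -10, ∞]
  [∞, ∞, ∞, 0, 9]
  [19, ∞, ∞, 11, 0]
D(3):
  [0, ∞, ∞, -6, ∞]
  [-3, 0, 1, -9, ∞]
  [-4, 15, 0, -10, ∞]
  [∞, ∞, ∞, 0, 9]
  [19, ∞, ∞, 11, 0]
D(4):
  [0, ∞, ∞, -6, 3]
  [-3, 0, 1, -9, 0]
  [-4, 15, 0, -10, -1]
  [∞, ∞, ∞, 0, 9]
  [19, ∞, ∞, 11, 0]
D(5):
  [0, ∞, ∞, -6, 3]
  [-3, 0, 1, -9, 0]
  [-4, 15, 0, -10, -1]
  [28, ∞, ∞, 0, 9]
  [19, ∞, ∞, 11, 0]
Answer: G*[1][3] = -9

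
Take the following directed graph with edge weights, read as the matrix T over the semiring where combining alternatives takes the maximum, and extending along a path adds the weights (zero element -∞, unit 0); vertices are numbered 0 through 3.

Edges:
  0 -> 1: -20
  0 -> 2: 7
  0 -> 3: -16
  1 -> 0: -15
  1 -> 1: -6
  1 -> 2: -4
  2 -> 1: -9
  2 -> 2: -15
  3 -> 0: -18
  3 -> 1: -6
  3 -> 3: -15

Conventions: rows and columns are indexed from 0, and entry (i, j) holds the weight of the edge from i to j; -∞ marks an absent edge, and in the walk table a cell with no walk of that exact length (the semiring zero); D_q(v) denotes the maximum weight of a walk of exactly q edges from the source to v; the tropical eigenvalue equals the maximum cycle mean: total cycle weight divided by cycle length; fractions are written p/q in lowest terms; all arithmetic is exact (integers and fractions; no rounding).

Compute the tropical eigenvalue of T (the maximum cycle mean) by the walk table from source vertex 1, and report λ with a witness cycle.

q=0: [-∞, 0, -∞, -∞]
q=1: [-15, -6, -4, -∞]
q=2: [-21, -12, -8, -31]
q=3: [-27, -17, -14, -37]
q=4: [-32, -23, -20, -43]
Optimal cycle mean attained by: cycle 0->2->1->0, total 7 + (-9) + (-15), length 3.
Answer: λ = -17/3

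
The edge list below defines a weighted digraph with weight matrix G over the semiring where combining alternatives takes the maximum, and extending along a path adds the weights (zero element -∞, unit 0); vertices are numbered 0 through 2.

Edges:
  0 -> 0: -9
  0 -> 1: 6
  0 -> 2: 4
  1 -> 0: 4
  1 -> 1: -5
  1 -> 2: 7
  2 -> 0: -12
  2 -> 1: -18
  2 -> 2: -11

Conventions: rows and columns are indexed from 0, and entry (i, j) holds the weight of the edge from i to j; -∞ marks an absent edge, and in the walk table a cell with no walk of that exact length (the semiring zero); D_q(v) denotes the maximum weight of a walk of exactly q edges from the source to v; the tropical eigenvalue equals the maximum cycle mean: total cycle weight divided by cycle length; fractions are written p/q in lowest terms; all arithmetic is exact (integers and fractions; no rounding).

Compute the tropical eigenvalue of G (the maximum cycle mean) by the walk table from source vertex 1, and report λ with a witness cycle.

q=0: [-∞, 0, -∞]
q=1: [4, -5, 7]
q=2: [-1, 10, 8]
q=3: [14, 5, 17]
Optimal cycle mean attained by: cycle 0->1->0, total 6 + 4, length 2.
Answer: λ = 5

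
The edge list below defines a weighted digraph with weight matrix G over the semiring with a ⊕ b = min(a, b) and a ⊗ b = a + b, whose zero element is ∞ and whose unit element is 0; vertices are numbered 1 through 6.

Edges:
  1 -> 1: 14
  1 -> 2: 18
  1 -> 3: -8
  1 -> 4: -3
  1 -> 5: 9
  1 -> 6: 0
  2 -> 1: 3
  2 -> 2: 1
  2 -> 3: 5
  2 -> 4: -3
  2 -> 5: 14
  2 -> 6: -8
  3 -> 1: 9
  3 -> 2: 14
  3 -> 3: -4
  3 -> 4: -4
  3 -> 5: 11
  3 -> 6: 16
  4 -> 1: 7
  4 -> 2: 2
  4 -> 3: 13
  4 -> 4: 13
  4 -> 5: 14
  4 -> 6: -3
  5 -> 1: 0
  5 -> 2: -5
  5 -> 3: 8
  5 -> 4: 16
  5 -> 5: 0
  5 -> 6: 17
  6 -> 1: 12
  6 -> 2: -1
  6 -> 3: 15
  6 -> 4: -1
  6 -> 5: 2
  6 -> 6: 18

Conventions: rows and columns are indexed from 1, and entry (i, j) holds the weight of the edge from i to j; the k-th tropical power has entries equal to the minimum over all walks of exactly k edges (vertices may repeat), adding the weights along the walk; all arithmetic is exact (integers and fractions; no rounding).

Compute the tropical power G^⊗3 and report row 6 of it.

G^⊗2:
  [1, -1, -12, -12, 2, -6]
  [4, -9, -5, -9, -6, -7]
  [3, -2, -8, -8, 7, -7]
  [5, -4, -1, -4, -1, -6]
  [-2, -5, -8, -8, 0, -13]
  [2, -3, 4, -4, 2, -9]
G^⊗3:
  [-5, -10, -16, -16, -4, -15]
  [-6, -11, -9, -12, -6, -17]
  [-1, -8, -12, -12, -5, -11]
  [-1, -7, -5, -7, -4, -12]
  [-2, -14, -12, -14, -11, -13]
  [0, -10, -6, -10, -7, -11]
Answer: row 6 of G^⊗3 = [0, -10, -6, -10, -7, -11]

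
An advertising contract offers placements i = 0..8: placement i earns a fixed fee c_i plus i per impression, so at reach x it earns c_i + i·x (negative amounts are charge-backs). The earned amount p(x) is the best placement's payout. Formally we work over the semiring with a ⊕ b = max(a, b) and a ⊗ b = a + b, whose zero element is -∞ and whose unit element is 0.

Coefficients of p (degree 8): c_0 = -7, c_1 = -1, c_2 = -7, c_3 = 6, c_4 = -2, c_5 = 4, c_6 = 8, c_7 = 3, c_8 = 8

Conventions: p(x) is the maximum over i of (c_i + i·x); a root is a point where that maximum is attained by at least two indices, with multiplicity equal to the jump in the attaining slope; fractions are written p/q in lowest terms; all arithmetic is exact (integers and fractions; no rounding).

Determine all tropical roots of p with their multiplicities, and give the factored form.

hull edge (i=0, c=-7) to (i=1, c=-1): slope 6, span 1
hull edge (i=1, c=-1) to (i=3, c=6): slope 7/2, span 2
hull edge (i=3, c=6) to (i=6, c=8): slope 2/3, span 3
hull edge (i=6, c=8) to (i=8, c=8): slope 0, span 2
Factored form: p(x) = 8 ⊗ (x ⊕ (-6)) ⊗ (x ⊕ (-7/2)) ⊗ (x ⊕ (-7/2)) ⊗ (x ⊕ (-2/3)) ⊗ (x ⊕ (-2/3)) ⊗ (x ⊕ (-2/3)) ⊗ (x ⊕ 0) ⊗ (x ⊕ 0)
Answer: roots = -6 (mult 1), -7/2 (mult 2), -2/3 (mult 3), 0 (mult 2)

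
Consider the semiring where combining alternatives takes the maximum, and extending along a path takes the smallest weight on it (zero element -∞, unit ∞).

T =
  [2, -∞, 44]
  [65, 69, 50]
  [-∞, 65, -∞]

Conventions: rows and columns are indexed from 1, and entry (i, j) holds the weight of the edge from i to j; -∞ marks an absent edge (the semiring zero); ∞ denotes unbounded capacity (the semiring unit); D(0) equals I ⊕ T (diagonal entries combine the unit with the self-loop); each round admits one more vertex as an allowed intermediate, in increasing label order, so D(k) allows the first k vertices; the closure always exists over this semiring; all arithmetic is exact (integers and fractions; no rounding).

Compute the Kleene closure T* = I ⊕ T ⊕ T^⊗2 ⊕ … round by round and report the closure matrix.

D(0):
  [∞, -∞, 44]
  [65, ∞, 50]
  [-∞, 65, ∞]
D(1):
  [∞, -∞, 44]
  [65, ∞, 50]
  [-∞, 65, ∞]
D(2):
  [∞, -∞, 44]
  [65, ∞, 50]
  [65, 65, ∞]
D(3):
  [∞, 44, 44]
  [65, ∞, 50]
  [65, 65, ∞]
Answer: T* = [[∞, 44, 44], [65, ∞, 50], [65, 65, ∞]]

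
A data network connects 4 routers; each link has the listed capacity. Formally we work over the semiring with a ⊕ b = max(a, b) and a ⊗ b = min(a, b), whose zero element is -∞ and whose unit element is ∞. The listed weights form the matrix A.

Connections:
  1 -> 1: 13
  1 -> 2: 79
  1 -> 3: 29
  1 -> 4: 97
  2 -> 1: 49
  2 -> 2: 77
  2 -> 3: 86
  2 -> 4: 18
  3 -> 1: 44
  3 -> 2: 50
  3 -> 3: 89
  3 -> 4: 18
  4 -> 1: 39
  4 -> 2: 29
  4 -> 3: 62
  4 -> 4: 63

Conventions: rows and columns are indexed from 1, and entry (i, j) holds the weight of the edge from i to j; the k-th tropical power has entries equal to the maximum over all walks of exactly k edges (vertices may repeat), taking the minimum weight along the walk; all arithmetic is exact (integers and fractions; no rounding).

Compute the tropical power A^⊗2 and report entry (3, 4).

A^⊗2:
  [49, 77, 79, 63]
  [49, 77, 86, 49]
  [49, 50, 89, 44]
  [44, 50, 62, 63]
Key observation: the optimum is the walk 3->1->4, with weight 44 min 97 = 44.
Optimal value attained by: walk 3->1->4.
Answer: (A^⊗2)[3][4] = 44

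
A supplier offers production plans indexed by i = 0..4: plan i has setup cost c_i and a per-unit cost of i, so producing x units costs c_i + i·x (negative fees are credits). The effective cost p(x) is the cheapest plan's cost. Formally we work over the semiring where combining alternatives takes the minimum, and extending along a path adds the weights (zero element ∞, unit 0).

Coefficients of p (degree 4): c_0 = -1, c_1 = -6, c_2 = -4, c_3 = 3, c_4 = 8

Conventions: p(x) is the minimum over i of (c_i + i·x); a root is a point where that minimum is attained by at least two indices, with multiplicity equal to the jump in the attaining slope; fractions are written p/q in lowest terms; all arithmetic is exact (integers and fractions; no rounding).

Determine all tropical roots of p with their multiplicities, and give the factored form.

hull edge (i=0, c=-1) to (i=1, c=-6): slope -5, span 1
hull edge (i=1, c=-6) to (i=2, c=-4): slope 2, span 1
hull edge (i=2, c=-4) to (i=4, c=8): slope 6, span 2
Factored form: p(x) = 8 ⊗ (x ⊕ (-6)) ⊗ (x ⊕ (-6)) ⊗ (x ⊕ (-2)) ⊗ (x ⊕ 5)
Answer: roots = -6 (mult 2), -2 (mult 1), 5 (mult 1)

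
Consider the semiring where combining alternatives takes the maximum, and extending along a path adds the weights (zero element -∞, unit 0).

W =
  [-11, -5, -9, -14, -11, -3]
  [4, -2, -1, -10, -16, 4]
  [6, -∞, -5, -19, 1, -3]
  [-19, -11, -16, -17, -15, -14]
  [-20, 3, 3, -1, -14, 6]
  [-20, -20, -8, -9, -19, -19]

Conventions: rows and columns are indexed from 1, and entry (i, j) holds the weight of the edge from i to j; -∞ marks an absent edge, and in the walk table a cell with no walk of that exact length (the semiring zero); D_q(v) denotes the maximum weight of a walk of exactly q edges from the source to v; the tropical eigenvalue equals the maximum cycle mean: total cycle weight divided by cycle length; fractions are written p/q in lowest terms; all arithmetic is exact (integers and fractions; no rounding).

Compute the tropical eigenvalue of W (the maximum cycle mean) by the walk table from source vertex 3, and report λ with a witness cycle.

q=0: [-∞, -∞, 0, -∞, -∞, -∞]
q=1: [6, -∞, -5, -19, 1, -3]
q=2: [1, 4, 4, 0, -4, 7]
q=3: [10, 2, 3, -2, 5, 8]
q=4: [9, 8, 8, 4, 4, 11]
q=5: [14, 7, 7, 3, 9, 12]
q=6: [13, 12, 12, 8, 8, 15]
Optimal cycle mean attained by: cycle 3->5->3, total 1 + 3, length 2.
Answer: λ = 2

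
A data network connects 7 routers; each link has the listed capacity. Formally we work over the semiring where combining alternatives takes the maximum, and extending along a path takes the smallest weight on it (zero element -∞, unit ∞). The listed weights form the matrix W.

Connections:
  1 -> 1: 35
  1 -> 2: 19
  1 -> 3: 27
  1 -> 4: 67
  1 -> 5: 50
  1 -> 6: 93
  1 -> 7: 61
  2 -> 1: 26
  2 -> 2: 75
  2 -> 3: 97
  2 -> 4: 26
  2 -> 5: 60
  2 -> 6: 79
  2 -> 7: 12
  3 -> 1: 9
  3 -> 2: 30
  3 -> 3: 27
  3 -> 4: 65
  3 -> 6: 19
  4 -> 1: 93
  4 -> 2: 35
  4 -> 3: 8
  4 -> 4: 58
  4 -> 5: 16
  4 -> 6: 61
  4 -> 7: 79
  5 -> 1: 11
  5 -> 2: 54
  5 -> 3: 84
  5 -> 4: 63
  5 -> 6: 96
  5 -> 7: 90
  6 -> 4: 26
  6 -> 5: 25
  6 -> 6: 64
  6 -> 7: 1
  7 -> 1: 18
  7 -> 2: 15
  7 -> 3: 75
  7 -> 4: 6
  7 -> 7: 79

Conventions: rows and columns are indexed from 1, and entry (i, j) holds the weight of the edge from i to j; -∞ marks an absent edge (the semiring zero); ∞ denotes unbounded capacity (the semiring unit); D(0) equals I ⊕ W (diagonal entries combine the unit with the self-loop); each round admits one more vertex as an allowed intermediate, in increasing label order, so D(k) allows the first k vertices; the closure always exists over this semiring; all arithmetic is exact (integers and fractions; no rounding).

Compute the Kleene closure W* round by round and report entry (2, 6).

D(0):
  [∞, 19, 27, 67, 50, 93, 61]
  [26, ∞, 97, 26, 60, 79, 12]
  [9, 30, ∞, 65, -∞, 19, -∞]
  [93, 35, 8, ∞, 16, 61, 79]
  [11, 54, 84, 63, ∞, 96, 90]
  [-∞, -∞, -∞, 26, 25, ∞, 1]
  [18, 15, 75, 6, -∞, -∞, ∞]
D(1):
  [∞, 19, 27, 67, 50, 93, 61]
  [26, ∞, 97, 26, 60, 79, 26]
  [9, 30, ∞, 65, 9, 19, 9]
  [93, 35, 27, ∞, 50, 93, 79]
  [11, 54, 84, 63, ∞, 96, 90]
  [-∞, -∞, -∞, 26, 25, ∞, 1]
  [18, 18, 75, 18, 18, 18, ∞]
D(2):
  [∞, 19, 27, 67, 50, 93, 61]
  [26, ∞, 97, 26, 60, 79, 26]
  [26, 30, ∞, 65, 30, 30, 26]
  [93, 35, 35, ∞, 50, 93, 79]
  [26, 54, 84, 63, ∞, 96, 90]
  [-∞, -∞, -∞, 26, 25, ∞, 1]
  [18, 18, 75, 18, 18, 18, ∞]
D(3):
  [∞, 27, 27, 67, 50, 93, 61]
  [26, ∞, 97, 65, 60, 79, 26]
  [26, 30, ∞, 65, 30, 30, 26]
  [93, 35, 35, ∞, 50, 93, 79]
  [26, 54, 84, 65, ∞, 96, 90]
  [-∞, -∞, -∞, 26, 25, ∞, 1]
  [26, 30, 75, 65, 30, 30, ∞]
D(4):
  [∞, 35, 35, 67, 50, 93, 67]
  [65, ∞, 97, 65, 60, 79, 65]
  [65, 35, ∞, 65, 50, 65, 65]
  [93, 35, 35, ∞, 50, 93, 79]
  [65, 54, 84, 65, ∞, 96, 90]
  [26, 26, 26, 26, 26, ∞, 26]
  [65, 35, 75, 65, 50, 65, ∞]
D(5):
  [∞, 50, 50, 67, 50, 93, 67]
  [65, ∞, 97, 65, 60, 79, 65]
  [65, 50, ∞, 65, 50, 65, 65]
  [93, 50, 50, ∞, 50, 93, 79]
  [65, 54, 84, 65, ∞, 96, 90]
  [26, 26, 26, 26, 26, ∞, 26]
  [65, 50, 75, 65, 50, 65, ∞]
D(6):
  [∞, 50, 50, 67, 50, 93, 67]
  [65, ∞, 97, 65, 60, 79, 65]
  [65, 50, ∞, 65, 50, 65, 65]
  [93, 50, 50, ∞, 50, 93, 79]
  [65, 54, 84, 65, ∞, 96, 90]
  [26, 26, 26, 26, 26, ∞, 26]
  [65, 50, 75, 65, 50, 65, ∞]
D(7):
  [∞, 50, 67, 67, 50, 93, 67]
  [65, ∞, 97, 65, 60, 79, 65]
  [65, 50, ∞, 65, 50, 65, 65]
  [93, 50, 75, ∞, 50, 93, 79]
  [65, 54, 84, 65, ∞, 96, 90]
  [26, 26, 26, 26, 26, ∞, 26]
  [65, 50, 75, 65, 50, 65, ∞]
Answer: W*[2][6] = 79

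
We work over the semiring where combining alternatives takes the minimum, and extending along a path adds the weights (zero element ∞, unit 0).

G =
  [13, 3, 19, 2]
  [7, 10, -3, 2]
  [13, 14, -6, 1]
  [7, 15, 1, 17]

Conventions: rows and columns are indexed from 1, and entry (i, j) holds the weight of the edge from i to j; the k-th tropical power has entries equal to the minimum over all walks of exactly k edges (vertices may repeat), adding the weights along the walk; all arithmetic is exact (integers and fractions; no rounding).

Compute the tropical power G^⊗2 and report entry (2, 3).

G^⊗2:
  [9, 13, 0, 5]
  [9, 10, -9, -2]
  [7, 8, -12, -5]
  [14, 10, -5, 2]
Key observation: the optimum is the walk 2->3->3, with weight (-3) + (-6) = -9.
Optimal value attained by: walk 2->3->3.
Answer: (G^⊗2)[2][3] = -9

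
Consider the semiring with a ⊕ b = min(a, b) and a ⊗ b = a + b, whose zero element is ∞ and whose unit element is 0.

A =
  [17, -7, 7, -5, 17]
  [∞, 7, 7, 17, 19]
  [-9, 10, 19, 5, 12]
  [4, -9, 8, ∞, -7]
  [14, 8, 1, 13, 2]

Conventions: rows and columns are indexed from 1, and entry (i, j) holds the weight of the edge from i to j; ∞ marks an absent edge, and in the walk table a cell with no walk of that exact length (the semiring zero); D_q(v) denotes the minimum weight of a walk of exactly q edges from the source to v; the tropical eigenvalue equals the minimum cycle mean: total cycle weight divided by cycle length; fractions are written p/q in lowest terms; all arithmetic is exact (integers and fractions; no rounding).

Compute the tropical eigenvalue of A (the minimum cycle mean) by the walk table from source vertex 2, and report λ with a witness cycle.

q=0: [∞, 0, ∞, ∞, ∞]
q=1: [∞, 7, 7, 17, 19]
q=2: [-2, 8, 14, 12, 10]
q=3: [5, -9, 5, -7, 5]
q=4: [-4, -16, -2, 0, -14]
q=5: [-11, -11, -13, -9, -12]
Optimal cycle mean attained by: cycle 1->4->5->3->1, total (-5) + (-7) + 1 + (-9), length 4.
Answer: λ = -5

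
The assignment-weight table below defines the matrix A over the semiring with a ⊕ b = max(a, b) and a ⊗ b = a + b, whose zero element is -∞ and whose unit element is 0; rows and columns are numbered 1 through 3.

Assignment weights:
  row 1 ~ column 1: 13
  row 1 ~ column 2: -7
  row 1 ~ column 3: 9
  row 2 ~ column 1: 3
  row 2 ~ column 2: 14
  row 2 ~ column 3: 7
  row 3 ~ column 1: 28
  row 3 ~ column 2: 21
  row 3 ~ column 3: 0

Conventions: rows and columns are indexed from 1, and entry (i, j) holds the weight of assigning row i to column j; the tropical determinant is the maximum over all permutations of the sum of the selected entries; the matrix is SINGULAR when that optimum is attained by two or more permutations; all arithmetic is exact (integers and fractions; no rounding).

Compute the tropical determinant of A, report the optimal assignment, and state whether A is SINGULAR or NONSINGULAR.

σ = (1, 2, 3): 13 + 14 + 0 = 27
σ = (1, 3, 2): 13 + 7 + 21 = 41
σ = (2, 1, 3): (-7) + 3 + 0 = -4
σ = (2, 3, 1): (-7) + 7 + 28 = 28
σ = (3, 1, 2): 9 + 3 + 21 = 33
σ = (3, 2, 1): 9 + 14 + 28 = 51
Optimal value attained by: σ = (3, 2, 1).
Answer: det⊕(A) = 51; verdict: NONSINGULAR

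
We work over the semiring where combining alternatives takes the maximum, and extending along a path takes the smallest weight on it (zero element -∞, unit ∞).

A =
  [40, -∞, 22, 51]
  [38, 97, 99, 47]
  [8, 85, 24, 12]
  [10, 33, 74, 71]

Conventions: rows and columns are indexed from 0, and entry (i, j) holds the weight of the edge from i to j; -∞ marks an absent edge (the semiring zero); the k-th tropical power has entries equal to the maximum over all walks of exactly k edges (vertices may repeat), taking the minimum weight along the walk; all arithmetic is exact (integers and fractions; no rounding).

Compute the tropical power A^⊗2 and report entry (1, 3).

A^⊗2:
  [40, 33, 51, 51]
  [38, 97, 97, 47]
  [38, 85, 85, 47]
  [33, 74, 71, 71]
Key observation: the optimum is the walk 1->1->3, with weight 97 min 47 = 47.
Optimal value attained by: walk 1->1->3.
Answer: (A^⊗2)[1][3] = 47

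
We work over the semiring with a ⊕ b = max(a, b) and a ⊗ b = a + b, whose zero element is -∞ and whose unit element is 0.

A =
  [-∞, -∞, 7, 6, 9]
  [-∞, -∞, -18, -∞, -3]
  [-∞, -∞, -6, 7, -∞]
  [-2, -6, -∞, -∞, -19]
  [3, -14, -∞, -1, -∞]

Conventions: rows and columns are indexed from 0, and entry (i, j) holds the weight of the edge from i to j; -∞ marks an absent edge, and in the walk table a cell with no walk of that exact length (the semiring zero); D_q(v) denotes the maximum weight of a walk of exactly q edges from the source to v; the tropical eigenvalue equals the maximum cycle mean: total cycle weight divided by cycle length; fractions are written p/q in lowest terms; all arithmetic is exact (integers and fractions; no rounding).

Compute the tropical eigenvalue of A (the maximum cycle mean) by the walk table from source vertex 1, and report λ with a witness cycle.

q=0: [-∞, 0, -∞, -∞, -∞]
q=1: [-∞, -∞, -18, -∞, -3]
q=2: [0, -17, -24, -4, -∞]
q=3: [-6, -10, 7, 6, 9]
q=4: [12, 0, 1, 14, 3]
q=5: [12, 8, 19, 18, 21]
Optimal cycle mean attained by: cycle 0->4->0, total 9 + 3, length 2.
Answer: λ = 6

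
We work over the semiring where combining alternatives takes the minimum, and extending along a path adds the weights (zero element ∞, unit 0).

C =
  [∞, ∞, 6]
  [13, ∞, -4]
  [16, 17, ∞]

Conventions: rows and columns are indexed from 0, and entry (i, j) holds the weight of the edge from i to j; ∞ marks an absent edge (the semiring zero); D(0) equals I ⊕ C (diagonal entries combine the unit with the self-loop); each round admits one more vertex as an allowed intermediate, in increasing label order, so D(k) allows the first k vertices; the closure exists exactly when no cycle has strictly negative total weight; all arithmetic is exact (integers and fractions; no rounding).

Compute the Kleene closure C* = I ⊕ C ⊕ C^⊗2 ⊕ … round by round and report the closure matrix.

D(0):
  [0, ∞, 6]
  [13, 0, -4]
  [16, 17, 0]
D(1):
  [0, ∞, 6]
  [13, 0, -4]
  [16, 17, 0]
D(2):
  [0, ∞, 6]
  [13, 0, -4]
  [16, 17, 0]
D(3):
  [0, 23, 6]
  [12, 0, -4]
  [16, 17, 0]
Answer: C* = [[0, 23, 6], [12, 0, -4], [16, 17, 0]]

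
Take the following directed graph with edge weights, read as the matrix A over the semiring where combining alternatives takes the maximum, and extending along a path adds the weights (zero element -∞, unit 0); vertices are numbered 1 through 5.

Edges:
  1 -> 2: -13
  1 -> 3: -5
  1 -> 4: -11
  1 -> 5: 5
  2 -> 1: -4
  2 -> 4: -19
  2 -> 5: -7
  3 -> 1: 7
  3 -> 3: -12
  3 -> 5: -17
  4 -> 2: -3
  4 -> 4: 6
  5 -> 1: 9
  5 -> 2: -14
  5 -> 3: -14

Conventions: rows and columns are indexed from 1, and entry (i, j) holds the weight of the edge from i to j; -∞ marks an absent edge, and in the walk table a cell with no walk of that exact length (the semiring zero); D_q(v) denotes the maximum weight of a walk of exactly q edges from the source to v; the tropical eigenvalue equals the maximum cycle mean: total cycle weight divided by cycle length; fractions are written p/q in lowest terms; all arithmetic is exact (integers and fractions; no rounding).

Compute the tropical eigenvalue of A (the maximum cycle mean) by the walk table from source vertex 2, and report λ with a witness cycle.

q=0: [-∞, 0, -∞, -∞, -∞]
q=1: [-4, -∞, -∞, -19, -7]
q=2: [2, -17, -9, -13, 1]
q=3: [10, -11, -3, -7, 7]
q=4: [16, -3, 5, -1, 15]
q=5: [24, 3, 11, 5, 21]
Optimal cycle mean attained by: cycle 1->5->1, total 5 + 9, length 2.
Answer: λ = 7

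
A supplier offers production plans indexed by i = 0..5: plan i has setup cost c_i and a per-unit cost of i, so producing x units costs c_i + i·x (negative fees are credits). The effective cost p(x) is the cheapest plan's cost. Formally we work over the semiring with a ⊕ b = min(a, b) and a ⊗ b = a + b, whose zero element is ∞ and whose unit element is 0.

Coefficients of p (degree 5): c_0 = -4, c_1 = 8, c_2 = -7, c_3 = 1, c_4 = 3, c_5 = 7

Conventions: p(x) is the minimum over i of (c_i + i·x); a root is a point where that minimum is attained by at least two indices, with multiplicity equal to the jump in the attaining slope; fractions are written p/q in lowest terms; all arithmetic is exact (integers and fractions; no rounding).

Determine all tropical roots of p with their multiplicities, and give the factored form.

hull edge (i=0, c=-4) to (i=2, c=-7): slope -3/2, span 2
hull edge (i=2, c=-7) to (i=5, c=7): slope 14/3, span 3
Factored form: p(x) = 7 ⊗ (x ⊕ (-14/3)) ⊗ (x ⊕ (-14/3)) ⊗ (x ⊕ (-14/3)) ⊗ (x ⊕ 3/2) ⊗ (x ⊕ 3/2)
Answer: roots = -14/3 (mult 3), 3/2 (mult 2)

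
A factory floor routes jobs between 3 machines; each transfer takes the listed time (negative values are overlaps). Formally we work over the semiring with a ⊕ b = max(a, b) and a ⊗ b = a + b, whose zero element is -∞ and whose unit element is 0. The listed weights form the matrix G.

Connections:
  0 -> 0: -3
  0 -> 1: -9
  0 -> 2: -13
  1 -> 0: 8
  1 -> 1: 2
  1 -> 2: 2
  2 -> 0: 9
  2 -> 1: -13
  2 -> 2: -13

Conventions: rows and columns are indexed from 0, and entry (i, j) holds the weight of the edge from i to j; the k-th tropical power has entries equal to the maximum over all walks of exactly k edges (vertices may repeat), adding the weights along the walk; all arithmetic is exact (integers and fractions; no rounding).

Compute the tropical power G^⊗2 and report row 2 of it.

G^⊗2:
  [-1, -7, -7]
  [11, 4, 4]
  [6, 0, -4]
Answer: row 2 of G^⊗2 = [6, 0, -4]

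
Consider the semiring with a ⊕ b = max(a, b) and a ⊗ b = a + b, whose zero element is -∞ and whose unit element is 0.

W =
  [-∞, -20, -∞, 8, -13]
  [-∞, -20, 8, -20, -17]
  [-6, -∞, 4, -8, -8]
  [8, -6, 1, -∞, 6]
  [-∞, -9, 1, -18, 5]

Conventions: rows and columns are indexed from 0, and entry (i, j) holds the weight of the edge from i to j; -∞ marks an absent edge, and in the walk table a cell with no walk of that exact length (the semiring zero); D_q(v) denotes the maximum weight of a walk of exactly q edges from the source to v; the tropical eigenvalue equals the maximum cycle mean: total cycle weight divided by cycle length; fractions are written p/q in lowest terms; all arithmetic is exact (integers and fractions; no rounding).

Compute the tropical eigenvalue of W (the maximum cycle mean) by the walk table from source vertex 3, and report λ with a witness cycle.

q=0: [-∞, -∞, -∞, 0, -∞]
q=1: [8, -6, 1, -∞, 6]
q=2: [-5, -3, 7, 16, 11]
q=3: [24, 10, 17, 3, 22]
q=4: [11, 13, 23, 32, 27]
q=5: [40, 26, 33, 19, 38]
Optimal cycle mean attained by: cycle 0->3->0, total 8 + 8, length 2.
Answer: λ = 8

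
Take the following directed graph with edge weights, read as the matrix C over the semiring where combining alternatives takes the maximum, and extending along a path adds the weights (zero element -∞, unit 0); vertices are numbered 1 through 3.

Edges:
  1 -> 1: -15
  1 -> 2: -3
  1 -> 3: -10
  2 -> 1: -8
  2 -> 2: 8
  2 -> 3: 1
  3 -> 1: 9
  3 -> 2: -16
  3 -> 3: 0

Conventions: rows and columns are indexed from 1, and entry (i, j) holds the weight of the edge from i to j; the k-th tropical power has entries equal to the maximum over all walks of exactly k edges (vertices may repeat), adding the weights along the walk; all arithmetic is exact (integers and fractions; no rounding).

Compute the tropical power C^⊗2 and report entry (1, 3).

C^⊗2:
  [-1, 5, -2]
  [10, 16, 9]
  [9, 6, 0]
Key observation: the optimum is the walk 1->2->3, with weight (-3) + 1 = -2.
Optimal value attained by: walk 1->2->3.
Answer: (C^⊗2)[1][3] = -2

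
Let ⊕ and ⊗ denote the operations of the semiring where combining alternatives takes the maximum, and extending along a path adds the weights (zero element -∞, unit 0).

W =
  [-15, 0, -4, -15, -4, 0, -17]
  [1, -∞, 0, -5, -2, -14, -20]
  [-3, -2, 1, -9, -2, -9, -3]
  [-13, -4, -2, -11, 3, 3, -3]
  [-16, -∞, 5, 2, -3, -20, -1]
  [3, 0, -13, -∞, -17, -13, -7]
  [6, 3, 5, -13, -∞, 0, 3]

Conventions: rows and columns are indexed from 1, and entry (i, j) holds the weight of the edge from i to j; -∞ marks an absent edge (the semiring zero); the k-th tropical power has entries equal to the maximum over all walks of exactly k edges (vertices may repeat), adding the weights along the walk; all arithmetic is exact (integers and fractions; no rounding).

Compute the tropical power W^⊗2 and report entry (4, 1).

W^⊗2:
  [3, 0, 1, -2, -2, -12, -5]
  [-3, 1, 3, 0, -2, 1, -3]
  [3, 0, 3, 0, -1, -3, 0]
  [6, 3, 8, 5, 0, -3, 2]
  [5, 3, 6, -1, 5, 5, 2]
  [1, 3, 0, -5, -1, 3, -4]
  [9, 6, 8, -2, 3, 6, 6]
Key observation: the optimum is the walk 4->6->1, with weight 3 + 3 = 6.
Optimal value attained by: walk 4->6->1.
Answer: (W^⊗2)[4][1] = 6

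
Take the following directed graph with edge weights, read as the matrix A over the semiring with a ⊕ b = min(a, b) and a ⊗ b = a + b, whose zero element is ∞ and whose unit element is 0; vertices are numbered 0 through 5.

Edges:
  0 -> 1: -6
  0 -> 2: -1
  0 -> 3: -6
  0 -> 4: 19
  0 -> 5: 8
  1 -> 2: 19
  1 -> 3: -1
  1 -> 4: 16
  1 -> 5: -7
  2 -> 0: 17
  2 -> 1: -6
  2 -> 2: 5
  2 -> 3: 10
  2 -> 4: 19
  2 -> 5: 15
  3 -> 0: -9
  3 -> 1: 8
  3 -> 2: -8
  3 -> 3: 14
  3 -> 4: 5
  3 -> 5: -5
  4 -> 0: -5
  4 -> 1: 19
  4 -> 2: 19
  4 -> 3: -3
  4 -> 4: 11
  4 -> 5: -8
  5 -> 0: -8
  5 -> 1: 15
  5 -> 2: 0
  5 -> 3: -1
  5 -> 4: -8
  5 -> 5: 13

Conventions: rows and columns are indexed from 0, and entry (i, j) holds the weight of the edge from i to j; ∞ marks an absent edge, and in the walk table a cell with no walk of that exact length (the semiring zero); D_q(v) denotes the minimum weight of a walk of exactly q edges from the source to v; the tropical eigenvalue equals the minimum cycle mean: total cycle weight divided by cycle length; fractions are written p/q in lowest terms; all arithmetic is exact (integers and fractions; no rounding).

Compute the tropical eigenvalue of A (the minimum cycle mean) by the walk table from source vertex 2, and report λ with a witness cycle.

q=0: [∞, ∞, 0, ∞, ∞, ∞]
q=1: [17, -6, 5, 10, 19, 15]
q=2: [1, -1, 2, -7, 7, -13]
q=3: [-21, -5, -15, -14, -21, -12]
q=4: [-26, -27, -22, -27, -20, -29]
q=5: [-37, -32, -35, -32, -37, -34]
q=6: [-42, -43, -40, -43, -42, -45]
Optimal cycle mean attained by: cycle 4->5->4, total (-8) + (-8), length 2.
Answer: λ = -8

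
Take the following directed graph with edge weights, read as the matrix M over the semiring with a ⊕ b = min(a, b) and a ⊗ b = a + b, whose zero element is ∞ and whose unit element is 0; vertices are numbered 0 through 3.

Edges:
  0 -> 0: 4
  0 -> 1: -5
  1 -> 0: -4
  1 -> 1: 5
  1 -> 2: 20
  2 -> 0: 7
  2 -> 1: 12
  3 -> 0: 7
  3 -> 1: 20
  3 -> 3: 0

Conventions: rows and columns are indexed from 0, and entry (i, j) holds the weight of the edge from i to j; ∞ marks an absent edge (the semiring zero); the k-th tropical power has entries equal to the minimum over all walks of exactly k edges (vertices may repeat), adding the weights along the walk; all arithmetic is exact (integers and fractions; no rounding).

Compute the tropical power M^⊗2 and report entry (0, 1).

M^⊗2:
  [-9, -1, 15, ∞]
  [0, -9, 25, ∞]
  [8, 2, 32, ∞]
  [7, 2, 40, 0]
Key observation: the optimum is the walk 0->0->1, with weight 4 + (-5) = -1.
Optimal value attained by: walk 0->0->1.
Answer: (M^⊗2)[0][1] = -1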